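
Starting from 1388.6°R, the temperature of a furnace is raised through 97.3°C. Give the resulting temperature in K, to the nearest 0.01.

868.74 K

Initial temperature in Celsius: (1388.6 - 491.67) × 5/9 = 498.2944°C.
Final Celsius temperature: 498.2944 + 97.3000 = 595.5944°C.
In kelvin: 595.5944 + 273.15 = 868.74 K.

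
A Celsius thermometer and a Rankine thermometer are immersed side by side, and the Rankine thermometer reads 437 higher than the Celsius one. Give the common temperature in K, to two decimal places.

Let x be the Celsius reading; then the Rankine reading is 1.8·x + 491.67.
(1.8·x + 491.67) - x = 437  ⇒  (0.8)·x = -54.67  ⇒  x = -68.3375°C.
In kelvin: -68.3375 + 273.15 = 204.81 K.

204.81 K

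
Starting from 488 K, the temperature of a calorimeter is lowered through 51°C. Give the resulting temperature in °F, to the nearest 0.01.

326.93°F

Initial temperature in Celsius: 488 - 273.15 = 214.8500°C.
Final Celsius temperature: 214.8500 - 51.0000 = 163.8500°C.
In Fahrenheit: 163.8500 × 1.8 + 32 = 326.93°F.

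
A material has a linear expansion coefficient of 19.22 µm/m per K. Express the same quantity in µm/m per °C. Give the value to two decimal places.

19.22 µm/m per °C

Since only a temperature interval is involved, the additive offset between the scales drops out.
A change of 1°C is a change of 1 K, so per °C the value is 19.22 × 1 = 19.22.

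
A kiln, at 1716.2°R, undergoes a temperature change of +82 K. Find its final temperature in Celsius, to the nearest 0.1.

Initial temperature in Celsius: (1716.2 - 491.67) × 5/9 = 680.2944°C.
The 82 K change is an interval; Kelvin and Celsius degrees are the same size, so ΔC = +82°C.
Final Celsius temperature: 680.2944 + 82.0000 = 762.2944°C.

762.3°C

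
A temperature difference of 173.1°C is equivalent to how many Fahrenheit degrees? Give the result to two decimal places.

An interval of 1°C corresponds to 1.8°F.
173.1 × 1.8 = 311.58.

311.58°F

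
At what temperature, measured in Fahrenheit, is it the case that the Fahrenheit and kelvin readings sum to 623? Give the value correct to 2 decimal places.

236.33°F

Let F be the Fahrenheit reading. The kelvin reading is K = 5/9·F + 255.372.
Require F + K = 623: (14/9)·F + 255.372 = 623.
F = (623 - 255.372) / (14/9) = 236.33.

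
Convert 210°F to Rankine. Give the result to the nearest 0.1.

In Celsius: (210 - 32) × 5/9 = 98.8889°C.
In Rankine: 98.8889 × 1.8 + 491.67 = 669.7°R.

669.7°R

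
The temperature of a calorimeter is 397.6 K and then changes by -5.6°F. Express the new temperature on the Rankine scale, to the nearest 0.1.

Initial temperature in Celsius: 397.6 - 273.15 = 124.4500°C.
The 5.6°F change is an interval, so only the factor 5/9 applies: -5.6 × 5/9 = -3.1111°C.
Final Celsius temperature: 124.4500 - 3.1111 = 121.3389°C.
In Rankine: 121.3389 × 1.8 + 491.67 = 710.1°R.

710.1°R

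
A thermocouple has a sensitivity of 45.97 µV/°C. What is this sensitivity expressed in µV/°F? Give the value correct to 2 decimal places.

25.54 µV/°F

Since only a temperature interval is involved, the additive offset between the scales drops out.
A change of 1°F is a change of 5/9°C, so per °F the value is 45.97 × 5/9 = 25.54.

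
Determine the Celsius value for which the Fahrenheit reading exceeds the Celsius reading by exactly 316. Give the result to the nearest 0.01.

Let C be the Celsius reading. The Fahrenheit reading is F = 1.8·C + 32.
Require F - C = 316: (0.8)·C + 32 = 316.
C = (316 - 32) / (0.8) = 355.00.

355.00°C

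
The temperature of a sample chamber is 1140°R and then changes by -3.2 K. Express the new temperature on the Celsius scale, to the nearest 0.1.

357.0°C

Initial temperature in Celsius: (1140 - 491.67) × 5/9 = 360.1833°C.
The 3.2 K change is an interval; Kelvin and Celsius degrees are the same size, so ΔC = -3.2°C.
Final Celsius temperature: 360.1833 - 3.2000 = 356.9833°C.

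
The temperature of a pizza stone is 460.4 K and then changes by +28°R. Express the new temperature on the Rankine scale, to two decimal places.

856.72°R

Initial temperature in Celsius: 460.4 - 273.15 = 187.2500°C.
The 28°R change is an interval, so only the factor 5/9 applies: +28 × 5/9 = +15.5556°C.
Final Celsius temperature: 187.2500 + 15.5556 = 202.8056°C.
In Rankine: 202.8056 × 1.8 + 491.67 = 856.72°R.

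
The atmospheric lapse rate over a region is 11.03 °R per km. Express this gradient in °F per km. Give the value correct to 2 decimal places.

11.03 °F/km

Since only a temperature interval is involved, the additive offset between the scales drops out.
A change of 1°R is a change of 1°F, so 11.03 × 1 = 11.03.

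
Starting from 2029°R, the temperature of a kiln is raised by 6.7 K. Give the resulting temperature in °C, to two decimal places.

860.77°C

Initial temperature in Celsius: (2029 - 491.67) × 5/9 = 854.0722°C.
The 6.7 K change is an interval; Kelvin and Celsius degrees are the same size, so ΔC = +6.7°C.
Final Celsius temperature: 854.0722 + 6.7000 = 860.7722°C.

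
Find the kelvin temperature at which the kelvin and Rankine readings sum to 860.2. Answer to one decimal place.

Let K be the kelvin reading. The Rankine reading is R = 1.8·K.
Require K + R = 860.2: (2.8)·K = 860.2.
K = (860.2) / (2.8) = 307.2.

307.2 K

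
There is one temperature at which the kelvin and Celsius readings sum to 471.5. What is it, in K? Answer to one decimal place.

372.3 K

Let K be the kelvin reading. The Celsius reading is C = 1·K - 273.15.
Require K + C = 471.5: (2)·K - 273.15 = 471.5.
K = (471.5 + 273.15) / (2) = 372.3.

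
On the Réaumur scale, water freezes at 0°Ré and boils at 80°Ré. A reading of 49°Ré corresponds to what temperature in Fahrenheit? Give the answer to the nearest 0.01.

Linear interpolation between the fixed points: C = (49 - 0) × 100 / (80 - 0) = 61.2500°C.
Then 61.2500 × 1.8 + 32 = 142.25°F.

142.25°F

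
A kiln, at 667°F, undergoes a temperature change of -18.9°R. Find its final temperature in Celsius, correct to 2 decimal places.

Initial temperature in Celsius: (667 - 32) × 5/9 = 352.7778°C.
The 18.9°R change is an interval, so only the factor 5/9 applies: -18.9 × 5/9 = -10.5000°C.
Final Celsius temperature: 352.7778 - 10.5000 = 342.2778°C.

342.28°C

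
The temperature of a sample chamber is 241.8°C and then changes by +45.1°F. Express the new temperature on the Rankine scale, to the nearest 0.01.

972.01°R

The 45.1°F change is an interval, so only the factor 5/9 applies: +45.1 × 5/9 = +25.0556°C.
Final Celsius temperature: 241.8000 + 25.0556 = 266.8556°C.
In Rankine: 266.8556 × 1.8 + 491.67 = 972.01°R.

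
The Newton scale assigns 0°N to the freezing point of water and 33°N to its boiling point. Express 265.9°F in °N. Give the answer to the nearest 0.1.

42.9°N

First in Celsius: (265.9 - 32) × 5/9 = 129.9444°C.
Linearly onto the Newton scale: 0 + (129.9444 / 100) × (33 - 0) = 42.9°N.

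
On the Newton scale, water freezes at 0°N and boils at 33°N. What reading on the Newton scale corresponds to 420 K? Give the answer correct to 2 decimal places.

First in Celsius: 420 - 273.15 = 146.8500°C.
Linearly onto the Newton scale: 0 + (146.8500 / 100) × (33 - 0) = 48.46°N.

48.46°N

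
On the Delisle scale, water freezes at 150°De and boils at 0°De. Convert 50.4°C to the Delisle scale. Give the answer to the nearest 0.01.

Linearly onto the Delisle scale: 150 + (50.4000 / 100) × (0 - 150) = 74.40°De.

74.40°De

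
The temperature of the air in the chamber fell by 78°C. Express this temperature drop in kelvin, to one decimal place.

Celsius and kelvin degrees are the same size, so the interval is unchanged: 78.0.

78.0 K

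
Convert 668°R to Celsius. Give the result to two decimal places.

In Celsius: (668 - 491.67) × 5/9 = 97.9611°C.

97.96°C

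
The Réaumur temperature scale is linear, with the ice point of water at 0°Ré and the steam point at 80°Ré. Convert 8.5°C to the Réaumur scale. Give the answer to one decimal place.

Linearly onto the Réaumur scale: 0 + (8.5000 / 100) × (80 - 0) = 6.8°Ré.

6.8°Ré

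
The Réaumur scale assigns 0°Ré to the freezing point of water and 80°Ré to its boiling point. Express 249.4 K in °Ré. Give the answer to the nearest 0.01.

-19.00°Ré

First in Celsius: 249.4 - 273.15 = -23.7500°C.
Linearly onto the Réaumur scale: 0 + (-23.7500 / 100) × (80 - 0) = -19.00°Ré.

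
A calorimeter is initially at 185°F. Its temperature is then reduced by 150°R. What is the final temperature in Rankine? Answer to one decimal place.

494.7°R

Initial temperature in Celsius: (185 - 32) × 5/9 = 85.0000°C.
The 150°R change is an interval, so only the factor 5/9 applies: -150 × 5/9 = -83.3333°C.
Final Celsius temperature: 85.0000 - 83.3333 = 1.6667°C.
In Rankine: 1.6667 × 1.8 + 491.67 = 494.7°R.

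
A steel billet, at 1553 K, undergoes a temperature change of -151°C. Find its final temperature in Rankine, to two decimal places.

Initial temperature in Celsius: 1553 - 273.15 = 1279.8500°C.
Final Celsius temperature: 1279.8500 - 151.0000 = 1128.8500°C.
In Rankine: 1128.8500 × 1.8 + 491.67 = 2523.60°R.

2523.60°R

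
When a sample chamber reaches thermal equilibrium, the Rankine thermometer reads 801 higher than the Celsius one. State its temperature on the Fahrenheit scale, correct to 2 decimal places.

727.99°F

Let x be the Celsius reading; then the Rankine reading is 1.8·x + 491.67.
(1.8·x + 491.67) - x = 801  ⇒  (0.8)·x = 309.33  ⇒  x = 386.6625°C.
In Fahrenheit: 386.6625 × 1.8 + 32 = 727.99°F.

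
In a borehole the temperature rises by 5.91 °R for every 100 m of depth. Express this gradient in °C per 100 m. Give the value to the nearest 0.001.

3.283 °C/100 m

Since only a temperature interval is involved, the additive offset between the scales drops out.
A change of 1°R is a change of 5/9°C, so 5.91 × 5/9 = 3.283.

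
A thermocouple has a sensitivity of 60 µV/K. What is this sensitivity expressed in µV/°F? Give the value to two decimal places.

33.33 µV/°F

Since only a temperature interval is involved, the additive offset between the scales drops out.
A change of 1°F is a change of 5/9 K, so per °F the value is 60 × 5/9 = 33.33.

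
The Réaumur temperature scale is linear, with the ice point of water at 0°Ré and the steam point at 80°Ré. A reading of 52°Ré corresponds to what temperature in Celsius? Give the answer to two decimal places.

Linear interpolation between the fixed points: C = (52 - 0) × 100 / (80 - 0) = 65.0000°C.

65.00°C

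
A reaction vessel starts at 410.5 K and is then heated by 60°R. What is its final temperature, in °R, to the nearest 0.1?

798.9°R

Initial temperature in Celsius: 410.5 - 273.15 = 137.3500°C.
The 60°R change is an interval, so only the factor 5/9 applies: +60 × 5/9 = +33.3333°C.
Final Celsius temperature: 137.3500 + 33.3333 = 170.6833°C.
In Rankine: 170.6833 × 1.8 + 491.67 = 798.9°R.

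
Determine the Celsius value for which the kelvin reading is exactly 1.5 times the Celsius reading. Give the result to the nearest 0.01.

546.30°C

Let C be the Celsius reading. The kelvin reading is K = 1·C + 273.15.
Require K = 1.5·C: 1·C + 273.15 = 1.5·C.
(-0.5)·C = -273.15  ⇒  C = 546.30.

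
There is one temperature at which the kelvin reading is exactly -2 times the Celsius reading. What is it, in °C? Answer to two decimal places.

-91.05°C

Let C be the Celsius reading. The kelvin reading is K = 1·C + 273.15.
Require K = -2·C: 1·C + 273.15 = -2·C.
(3)·C = -273.15  ⇒  C = -91.05.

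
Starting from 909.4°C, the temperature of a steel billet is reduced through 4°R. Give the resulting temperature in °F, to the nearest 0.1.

The 4°R change is an interval, so only the factor 5/9 applies: -4 × 5/9 = -2.2222°C.
Final Celsius temperature: 909.4000 - 2.2222 = 907.1778°C.
In Fahrenheit: 907.1778 × 1.8 + 32 = 1664.9°F.

1664.9°F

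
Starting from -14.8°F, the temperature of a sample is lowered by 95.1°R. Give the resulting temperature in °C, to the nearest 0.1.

-78.8°C

Initial temperature in Celsius: (-14.8 - 32) × 5/9 = -26.0000°C.
The 95.1°R change is an interval, so only the factor 5/9 applies: -95.1 × 5/9 = -52.8333°C.
Final Celsius temperature: -26.0000 - 52.8333 = -78.8333°C.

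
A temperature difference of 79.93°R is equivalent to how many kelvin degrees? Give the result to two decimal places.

44.41 K

For a temperature interval the offset drops out; only the factor 5/9 applies.
79.93 × 5/9 = 44.41.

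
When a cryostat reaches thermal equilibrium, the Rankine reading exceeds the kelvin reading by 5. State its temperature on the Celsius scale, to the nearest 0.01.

-266.90°C

Let x be the Rankine reading; then the kelvin reading is 5/9·x.
(5/9·x) - x = -5  ⇒  (-4/9)·x = -5  ⇒  x = 11.2500°R.
In Celsius: (11.25 - 491.67) × 5/9 = -266.90°C.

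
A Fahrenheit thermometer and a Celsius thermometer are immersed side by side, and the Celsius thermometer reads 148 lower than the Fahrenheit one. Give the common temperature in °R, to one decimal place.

Let x be the Fahrenheit reading; then the Celsius reading is 5/9·x - 17.7778.
(5/9·x - 17.7778) - x = -148  ⇒  (-4/9)·x = -130.222  ⇒  x = 293.0000°F.
In Celsius: (293 - 32) × 5/9 = 145.0000°C.
In Rankine: 145.0000 × 1.8 + 491.67 = 752.7°R.

752.7°R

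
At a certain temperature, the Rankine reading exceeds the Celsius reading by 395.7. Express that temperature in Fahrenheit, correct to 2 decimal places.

-183.93°F

Let x be the Rankine reading; then the Celsius reading is 5/9·x - 273.15.
(5/9·x - 273.15) - x = -395.7  ⇒  (-4/9)·x = -122.55  ⇒  x = 275.7375°R.
In Celsius: (275.7375 - 491.67) × 5/9 = -119.9625°C.
In Fahrenheit: -119.9625 × 1.8 + 32 = -183.93°F.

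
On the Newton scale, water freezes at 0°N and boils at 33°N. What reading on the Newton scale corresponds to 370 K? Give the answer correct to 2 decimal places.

31.96°N

First in Celsius: 370 - 273.15 = 96.8500°C.
Linearly onto the Newton scale: 0 + (96.8500 / 100) × (33 - 0) = 31.96°N.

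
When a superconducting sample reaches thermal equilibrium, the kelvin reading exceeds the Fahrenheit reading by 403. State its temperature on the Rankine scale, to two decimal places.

Let x be the kelvin reading; then the Fahrenheit reading is 1.8·x - 459.67.
(1.8·x - 459.67) - x = -403  ⇒  (0.8)·x = 56.67  ⇒  x = 70.8375 K.
In Celsius: 70.8375 - 273.15 = -202.3125°C.
In Rankine: -202.3125 × 1.8 + 491.67 = 127.51°R.

127.51°R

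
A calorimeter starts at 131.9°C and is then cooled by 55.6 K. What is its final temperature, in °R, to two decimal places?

The 55.6 K change is an interval; Kelvin and Celsius degrees are the same size, so ΔC = -55.6°C.
Final Celsius temperature: 131.9000 - 55.6000 = 76.3000°C.
In Rankine: 76.3000 × 1.8 + 491.67 = 629.01°R.

629.01°R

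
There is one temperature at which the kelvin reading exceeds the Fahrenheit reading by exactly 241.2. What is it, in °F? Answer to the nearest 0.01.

31.89°F

Let F be the Fahrenheit reading. The kelvin reading is K = 5/9·F + 255.372.
Require K - F = 241.2: (-4/9)·F + 255.372 = 241.2.
F = (241.2 - 255.372) / (-4/9) = 31.89.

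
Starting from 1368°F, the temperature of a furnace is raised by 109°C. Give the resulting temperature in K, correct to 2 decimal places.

Initial temperature in Celsius: (1368 - 32) × 5/9 = 742.2222°C.
Final Celsius temperature: 742.2222 + 109.0000 = 851.2222°C.
In kelvin: 851.2222 + 273.15 = 1124.37 K.

1124.37 K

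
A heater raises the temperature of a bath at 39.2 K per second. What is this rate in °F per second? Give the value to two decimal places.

The quantity depends on a temperature interval, so only the ratio of degree sizes applies; the offset between the scales is irrelevant.
A change of 1 K is a change of 1.8°F, so 39.2 × 1.8 = 70.56.

70.56 °F/second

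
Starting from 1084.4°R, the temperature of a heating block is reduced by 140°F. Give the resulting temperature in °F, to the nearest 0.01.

Initial temperature in Celsius: (1084.4 - 491.67) × 5/9 = 329.2944°C.
The 140°F change is an interval, so only the factor 5/9 applies: -140 × 5/9 = -77.7778°C.
Final Celsius temperature: 329.2944 - 77.7778 = 251.5167°C.
In Fahrenheit: 251.5167 × 1.8 + 32 = 484.73°F.

484.73°F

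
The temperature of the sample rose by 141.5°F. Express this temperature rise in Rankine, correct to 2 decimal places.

141.50°R

Fahrenheit and Rankine degrees are the same size, so the interval is unchanged: 141.50.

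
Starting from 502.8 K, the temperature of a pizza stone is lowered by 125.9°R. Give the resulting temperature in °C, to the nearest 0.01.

159.71°C

Initial temperature in Celsius: 502.8 - 273.15 = 229.6500°C.
The 125.9°R change is an interval, so only the factor 5/9 applies: -125.9 × 5/9 = -69.9444°C.
Final Celsius temperature: 229.6500 - 69.9444 = 159.7056°C.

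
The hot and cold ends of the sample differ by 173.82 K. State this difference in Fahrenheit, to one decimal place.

An interval of 1 K corresponds to 1.8°F.
173.82 × 1.8 = 312.9.

312.9°F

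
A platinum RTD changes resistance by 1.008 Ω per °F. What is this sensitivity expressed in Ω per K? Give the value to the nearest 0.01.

Since only a temperature interval is involved, the additive offset between the scales drops out.
A change of 1 K is a change of 1.8°F, so per K the value is 1.008 × 1.8 = 1.81.

1.81 Ω per K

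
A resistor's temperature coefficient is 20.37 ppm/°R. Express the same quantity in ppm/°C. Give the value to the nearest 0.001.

36.666 ppm/°C

The quantity depends on a temperature interval, so only the ratio of degree sizes applies; the offset between the scales is irrelevant.
A change of 1°C is a change of 1.8°R, so per °C the value is 20.37 × 1.8 = 36.666.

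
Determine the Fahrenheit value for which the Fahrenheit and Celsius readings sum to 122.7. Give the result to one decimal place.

90.3°F

Let F be the Fahrenheit reading. The Celsius reading is C = 5/9·F - 17.7778.
Require F + C = 122.7: (14/9)·F - 17.7778 = 122.7.
F = (122.7 + 17.7778) / (14/9) = 90.3.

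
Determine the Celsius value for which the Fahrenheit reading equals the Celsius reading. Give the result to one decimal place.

Let C be the Celsius reading. The Fahrenheit reading is F = 1.8·C + 32.
Set F = C: 1.8·C + 32 = C.
(0.8)·C = -32  ⇒  C = -40.0.

-40.0°C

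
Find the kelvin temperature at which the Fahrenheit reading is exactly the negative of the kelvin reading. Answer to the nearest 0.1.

164.2 K

Let K be the kelvin reading. The Fahrenheit reading is F = 1.8·K - 459.67.
Require F = -1·K: 1.8·K - 459.67 = -1·K.
(2.8)·K = 459.67  ⇒  K = 164.2.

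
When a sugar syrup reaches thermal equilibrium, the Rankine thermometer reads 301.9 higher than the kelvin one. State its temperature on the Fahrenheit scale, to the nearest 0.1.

219.6°F

Let x be the kelvin reading; then the Rankine reading is 1.8·x.
(1.8·x) - x = 301.9  ⇒  (0.8)·x = 301.9  ⇒  x = 377.3750 K.
In Celsius: 377.375 - 273.15 = 104.2250°C.
In Fahrenheit: 104.2250 × 1.8 + 32 = 219.6°F.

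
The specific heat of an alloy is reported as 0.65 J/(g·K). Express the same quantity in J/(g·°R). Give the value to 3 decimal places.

The quantity depends on a temperature interval, so only the ratio of degree sizes applies; the offset between the scales is irrelevant.
A change of 1°R is a change of 5/9 K, so per °R the value is 0.65 × 5/9 = 0.361.

0.361 J/(g·°R)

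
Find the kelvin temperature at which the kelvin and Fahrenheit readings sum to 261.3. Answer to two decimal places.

257.49 K

Let K be the kelvin reading. The Fahrenheit reading is F = 1.8·K - 459.67.
Require K + F = 261.3: (2.8)·K - 459.67 = 261.3.
K = (261.3 + 459.67) / (2.8) = 257.49.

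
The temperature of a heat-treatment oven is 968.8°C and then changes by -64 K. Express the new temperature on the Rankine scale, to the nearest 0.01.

2120.31°R

The 64 K change is an interval; Kelvin and Celsius degrees are the same size, so ΔC = -64°C.
Final Celsius temperature: 968.8000 - 64.0000 = 904.8000°C.
In Rankine: 904.8000 × 1.8 + 491.67 = 2120.31°R.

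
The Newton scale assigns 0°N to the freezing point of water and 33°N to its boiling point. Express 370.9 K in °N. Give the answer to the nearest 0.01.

First in Celsius: 370.9 - 273.15 = 97.7500°C.
Linearly onto the Newton scale: 0 + (97.7500 / 100) × (33 - 0) = 32.26°N.

32.26°N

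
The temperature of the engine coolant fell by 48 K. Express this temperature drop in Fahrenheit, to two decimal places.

86.40°F

An interval of 1 K corresponds to 1.8°F.
48 × 1.8 = 86.40.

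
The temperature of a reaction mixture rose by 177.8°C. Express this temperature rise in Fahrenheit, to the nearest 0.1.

Only the scale ratio 1.8 matters for a change in temperature.
177.8 × 1.8 = 320.0.

320.0°F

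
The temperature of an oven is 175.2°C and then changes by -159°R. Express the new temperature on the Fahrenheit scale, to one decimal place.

The 159°R change is an interval, so only the factor 5/9 applies: -159 × 5/9 = -88.3333°C.
Final Celsius temperature: 175.2000 - 88.3333 = 86.8667°C.
In Fahrenheit: 86.8667 × 1.8 + 32 = 188.4°F.

188.4°F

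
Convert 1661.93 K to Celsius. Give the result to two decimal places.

1388.78°C

In Celsius: 1661.93 - 273.15 = 1388.7800°C.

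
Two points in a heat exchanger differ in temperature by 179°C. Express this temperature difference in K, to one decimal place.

Celsius and kelvin degrees are the same size, so the interval is unchanged: 179.0.

179.0 K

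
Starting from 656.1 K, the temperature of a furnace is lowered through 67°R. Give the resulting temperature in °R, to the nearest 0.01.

1113.98°R

Initial temperature in Celsius: 656.1 - 273.15 = 382.9500°C.
The 67°R change is an interval, so only the factor 5/9 applies: -67 × 5/9 = -37.2222°C.
Final Celsius temperature: 382.9500 - 37.2222 = 345.7278°C.
In Rankine: 345.7278 × 1.8 + 491.67 = 1113.98°R.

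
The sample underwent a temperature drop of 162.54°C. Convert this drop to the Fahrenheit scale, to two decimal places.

292.57°F

An interval of 1°C corresponds to 1.8°F.
162.54 × 1.8 = 292.57.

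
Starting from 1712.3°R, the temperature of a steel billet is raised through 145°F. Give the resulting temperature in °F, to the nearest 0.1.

1397.6°F

Initial temperature in Celsius: (1712.3 - 491.67) × 5/9 = 678.1278°C.
The 145°F change is an interval, so only the factor 5/9 applies: +145 × 5/9 = +80.5556°C.
Final Celsius temperature: 678.1278 + 80.5556 = 758.6833°C.
In Fahrenheit: 758.6833 × 1.8 + 32 = 1397.6°F.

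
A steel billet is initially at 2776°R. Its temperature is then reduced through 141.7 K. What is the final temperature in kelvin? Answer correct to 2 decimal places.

1400.52 K

Initial temperature in Celsius: (2776 - 491.67) × 5/9 = 1269.0722°C.
The 141.7 K change is an interval; Kelvin and Celsius degrees are the same size, so ΔC = -141.7°C.
Final Celsius temperature: 1269.0722 - 141.7000 = 1127.3722°C.
In kelvin: 1127.3722 + 273.15 = 1400.52 K.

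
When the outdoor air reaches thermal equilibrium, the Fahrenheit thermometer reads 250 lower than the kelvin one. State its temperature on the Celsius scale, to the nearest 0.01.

-11.06°C

Let x be the kelvin reading; then the Fahrenheit reading is 1.8·x - 459.67.
(1.8·x - 459.67) - x = -250  ⇒  (0.8)·x = 209.67  ⇒  x = 262.0875 K.
In Celsius: 262.0875 - 273.15 = -11.06°C.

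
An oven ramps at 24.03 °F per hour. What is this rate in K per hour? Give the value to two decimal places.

The quantity depends on a temperature interval, so only the ratio of degree sizes applies; the offset between the scales is irrelevant.
A change of 1°F is a change of 5/9 K, so 24.03 × 5/9 = 13.35.

13.35 K/hour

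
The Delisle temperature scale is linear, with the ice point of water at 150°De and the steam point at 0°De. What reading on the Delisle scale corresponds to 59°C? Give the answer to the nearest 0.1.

Linearly onto the Delisle scale: 150 + (59.0000 / 100) × (0 - 150) = 61.5°De.

61.5°De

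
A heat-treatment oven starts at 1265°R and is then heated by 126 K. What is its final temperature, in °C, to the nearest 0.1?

Initial temperature in Celsius: (1265 - 491.67) × 5/9 = 429.6278°C.
The 126 K change is an interval; Kelvin and Celsius degrees are the same size, so ΔC = +126°C.
Final Celsius temperature: 429.6278 + 126.0000 = 555.6278°C.

555.6°C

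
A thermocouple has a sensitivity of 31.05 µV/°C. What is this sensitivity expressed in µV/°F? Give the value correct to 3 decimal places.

17.250 µV/°F

The quantity depends on a temperature interval, so only the ratio of degree sizes applies; the offset between the scales is irrelevant.
A change of 1°F is a change of 5/9°C, so per °F the value is 31.05 × 5/9 = 17.250.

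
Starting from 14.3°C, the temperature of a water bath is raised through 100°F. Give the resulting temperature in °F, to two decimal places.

The 100°F change is an interval, so only the factor 5/9 applies: +100 × 5/9 = +55.5556°C.
Final Celsius temperature: 14.3000 + 55.5556 = 69.8556°C.
In Fahrenheit: 69.8556 × 1.8 + 32 = 157.74°F.

157.74°F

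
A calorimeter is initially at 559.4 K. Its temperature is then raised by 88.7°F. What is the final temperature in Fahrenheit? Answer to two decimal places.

Initial temperature in Celsius: 559.4 - 273.15 = 286.2500°C.
The 88.7°F change is an interval, so only the factor 5/9 applies: +88.7 × 5/9 = +49.2778°C.
Final Celsius temperature: 286.2500 + 49.2778 = 335.5278°C.
In Fahrenheit: 335.5278 × 1.8 + 32 = 635.95°F.

635.95°F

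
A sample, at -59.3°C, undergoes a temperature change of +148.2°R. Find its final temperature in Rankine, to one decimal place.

533.1°R

The 148.2°R change is an interval, so only the factor 5/9 applies: +148.2 × 5/9 = +82.3333°C.
Final Celsius temperature: -59.3000 + 82.3333 = 23.0333°C.
In Rankine: 23.0333 × 1.8 + 491.67 = 533.1°R.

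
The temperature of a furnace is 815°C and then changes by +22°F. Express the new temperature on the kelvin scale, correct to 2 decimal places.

1100.37 K

The 22°F change is an interval, so only the factor 5/9 applies: +22 × 5/9 = +12.2222°C.
Final Celsius temperature: 815.0000 + 12.2222 = 827.2222°C.
In kelvin: 827.2222 + 273.15 = 1100.37 K.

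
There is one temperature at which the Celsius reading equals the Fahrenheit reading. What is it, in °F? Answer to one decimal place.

-40.0°F

Let F be the Fahrenheit reading. The Celsius reading is C = 5/9·F - 17.7778.
Set C = F: 5/9·F - 17.7778 = F.
(-4/9)·F = 17.7778  ⇒  F = -40.0.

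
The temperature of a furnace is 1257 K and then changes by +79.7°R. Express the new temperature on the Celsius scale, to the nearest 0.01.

1028.13°C

Initial temperature in Celsius: 1257 - 273.15 = 983.8500°C.
The 79.7°R change is an interval, so only the factor 5/9 applies: +79.7 × 5/9 = +44.2778°C.
Final Celsius temperature: 983.8500 + 44.2778 = 1028.1278°C.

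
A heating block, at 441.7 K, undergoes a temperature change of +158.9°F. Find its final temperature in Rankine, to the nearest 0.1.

Initial temperature in Celsius: 441.7 - 273.15 = 168.5500°C.
The 158.9°F change is an interval, so only the factor 5/9 applies: +158.9 × 5/9 = +88.2778°C.
Final Celsius temperature: 168.5500 + 88.2778 = 256.8278°C.
In Rankine: 256.8278 × 1.8 + 491.67 = 954.0°R.

954.0°R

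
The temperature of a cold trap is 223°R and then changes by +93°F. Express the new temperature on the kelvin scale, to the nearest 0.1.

Initial temperature in Celsius: (223 - 491.67) × 5/9 = -149.2611°C.
The 93°F change is an interval, so only the factor 5/9 applies: +93 × 5/9 = +51.6667°C.
Final Celsius temperature: -149.2611 + 51.6667 = -97.5944°C.
In kelvin: -97.5944 + 273.15 = 175.6 K.

175.6 K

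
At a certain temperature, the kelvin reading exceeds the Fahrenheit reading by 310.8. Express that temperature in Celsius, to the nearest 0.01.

-87.06°C

Let x be the Fahrenheit reading; then the kelvin reading is 5/9·x + 255.372.
(5/9·x + 255.372) - x = 310.8  ⇒  (-4/9)·x = 55.4278  ⇒  x = -124.7125°F.
In Celsius: (-124.7125 - 32) × 5/9 = -87.06°C.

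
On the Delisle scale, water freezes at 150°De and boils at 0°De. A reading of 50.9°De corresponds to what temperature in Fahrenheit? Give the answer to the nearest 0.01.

Linear interpolation between the fixed points: C = (50.9 - 150) × 100 / (0 - 150) = 66.0667°C.
Then 66.0667 × 1.8 + 32 = 150.92°F.

150.92°F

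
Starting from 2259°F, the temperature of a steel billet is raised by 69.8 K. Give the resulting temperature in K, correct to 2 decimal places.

1580.17 K

Initial temperature in Celsius: (2259 - 32) × 5/9 = 1237.2222°C.
The 69.8 K change is an interval; Kelvin and Celsius degrees are the same size, so ΔC = +69.8°C.
Final Celsius temperature: 1237.2222 + 69.8000 = 1307.0222°C.
In kelvin: 1307.0222 + 273.15 = 1580.17 K.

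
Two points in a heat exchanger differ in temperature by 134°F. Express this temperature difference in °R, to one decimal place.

134.0°R

Fahrenheit and Rankine degrees are the same size, so the interval is unchanged: 134.0.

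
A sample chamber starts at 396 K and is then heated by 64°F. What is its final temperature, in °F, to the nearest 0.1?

317.1°F

Initial temperature in Celsius: 396 - 273.15 = 122.8500°C.
The 64°F change is an interval, so only the factor 5/9 applies: +64 × 5/9 = +35.5556°C.
Final Celsius temperature: 122.8500 + 35.5556 = 158.4056°C.
In Fahrenheit: 158.4056 × 1.8 + 32 = 317.1°F.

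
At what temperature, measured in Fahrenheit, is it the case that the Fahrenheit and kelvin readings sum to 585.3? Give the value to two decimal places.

Let F be the Fahrenheit reading. The kelvin reading is K = 5/9·F + 255.372.
Require F + K = 585.3: (14/9)·F + 255.372 = 585.3.
F = (585.3 - 255.372) / (14/9) = 212.10.

212.10°F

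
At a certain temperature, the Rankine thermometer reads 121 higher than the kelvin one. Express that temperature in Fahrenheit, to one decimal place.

Let x be the kelvin reading; then the Rankine reading is 1.8·x.
(1.8·x) - x = 121  ⇒  (0.8)·x = 121  ⇒  x = 151.2500 K.
In Celsius: 151.25 - 273.15 = -121.9000°C.
In Fahrenheit: -121.9000 × 1.8 + 32 = -187.4°F.

-187.4°F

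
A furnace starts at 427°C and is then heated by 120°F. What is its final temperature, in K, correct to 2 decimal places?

The 120°F change is an interval, so only the factor 5/9 applies: +120 × 5/9 = +66.6667°C.
Final Celsius temperature: 427.0000 + 66.6667 = 493.6667°C.
In kelvin: 493.6667 + 273.15 = 766.82 K.

766.82 K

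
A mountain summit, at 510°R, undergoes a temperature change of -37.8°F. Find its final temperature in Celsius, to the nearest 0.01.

Initial temperature in Celsius: (510 - 491.67) × 5/9 = 10.1833°C.
The 37.8°F change is an interval, so only the factor 5/9 applies: -37.8 × 5/9 = -21.0000°C.
Final Celsius temperature: 10.1833 - 21.0000 = -10.8167°C.

-10.82°C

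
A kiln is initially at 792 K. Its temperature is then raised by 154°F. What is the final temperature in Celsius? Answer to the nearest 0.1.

604.4°C

Initial temperature in Celsius: 792 - 273.15 = 518.8500°C.
The 154°F change is an interval, so only the factor 5/9 applies: +154 × 5/9 = +85.5556°C.
Final Celsius temperature: 518.8500 + 85.5556 = 604.4056°C.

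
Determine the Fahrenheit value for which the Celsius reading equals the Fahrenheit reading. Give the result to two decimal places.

Let F be the Fahrenheit reading. The Celsius reading is C = 5/9·F - 17.7778.
Set C = F: 5/9·F - 17.7778 = F.
(-4/9)·F = 17.7778  ⇒  F = -40.00.

-40.00°F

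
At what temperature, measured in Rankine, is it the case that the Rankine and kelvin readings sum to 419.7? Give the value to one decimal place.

269.8°R

Let R be the Rankine reading. The kelvin reading is K = 5/9·R.
Require R + K = 419.7: (14/9)·R = 419.7.
R = (419.7) / (14/9) = 269.8.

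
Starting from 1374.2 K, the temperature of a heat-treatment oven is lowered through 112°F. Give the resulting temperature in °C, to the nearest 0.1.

Initial temperature in Celsius: 1374.2 - 273.15 = 1101.0500°C.
The 112°F change is an interval, so only the factor 5/9 applies: -112 × 5/9 = -62.2222°C.
Final Celsius temperature: 1101.0500 - 62.2222 = 1038.8278°C.

1038.8°C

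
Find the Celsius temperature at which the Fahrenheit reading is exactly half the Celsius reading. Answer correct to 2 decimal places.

Let C be the Celsius reading. The Fahrenheit reading is F = 1.8·C + 32.
Require F = 0.5·C: 1.8·C + 32 = 0.5·C.
(1.3)·C = -32  ⇒  C = -24.62.

-24.62°C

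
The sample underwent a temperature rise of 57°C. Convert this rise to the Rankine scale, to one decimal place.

102.6°R

An interval of 1°C corresponds to 1.8°R.
57 × 1.8 = 102.6.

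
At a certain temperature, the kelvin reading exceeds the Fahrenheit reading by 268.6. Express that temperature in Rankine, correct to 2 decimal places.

429.91°R

Let x be the Fahrenheit reading; then the kelvin reading is 5/9·x + 255.372.
(5/9·x + 255.372) - x = 268.6  ⇒  (-4/9)·x = 13.2278  ⇒  x = -29.7625°F.
In Celsius: (-29.7625 - 32) × 5/9 = -34.3125°C.
In Rankine: -34.3125 × 1.8 + 491.67 = 429.91°R.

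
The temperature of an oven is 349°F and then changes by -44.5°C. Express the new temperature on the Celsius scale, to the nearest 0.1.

131.6°C

Initial temperature in Celsius: (349 - 32) × 5/9 = 176.1111°C.
Final Celsius temperature: 176.1111 - 44.5000 = 131.6111°C.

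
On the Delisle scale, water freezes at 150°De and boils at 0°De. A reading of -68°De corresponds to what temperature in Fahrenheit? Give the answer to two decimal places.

293.60°F

Linear interpolation between the fixed points: C = (-68 - 150) × 100 / (0 - 150) = 145.3333°C.
Then 145.3333 × 1.8 + 32 = 293.60°F.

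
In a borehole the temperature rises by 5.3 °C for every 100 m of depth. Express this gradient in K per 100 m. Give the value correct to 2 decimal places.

5.30 K/100 m

Since only a temperature interval is involved, the additive offset between the scales drops out.
A change of 1°C is a change of 1 K, so 5.3 × 1 = 5.30.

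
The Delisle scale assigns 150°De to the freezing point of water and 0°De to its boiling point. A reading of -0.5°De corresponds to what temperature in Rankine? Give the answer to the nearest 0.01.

Linear interpolation between the fixed points: C = (-0.5 - 150) × 100 / (0 - 150) = 100.3333°C.
Then 100.3333 × 1.8 + 491.67 = 672.27°R.

672.27°R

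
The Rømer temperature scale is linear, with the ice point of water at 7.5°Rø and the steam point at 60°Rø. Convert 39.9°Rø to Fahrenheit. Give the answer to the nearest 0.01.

Linear interpolation between the fixed points: C = (39.9 - 7.5) × 100 / (60 - 7.5) = 61.7143°C.
Then 61.7143 × 1.8 + 32 = 143.09°F.

143.09°F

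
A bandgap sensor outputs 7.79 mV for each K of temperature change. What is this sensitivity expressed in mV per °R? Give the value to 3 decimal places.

4.328 mV per °R

The quantity depends on a temperature interval, so only the ratio of degree sizes applies; the offset between the scales is irrelevant.
A change of 1°R is a change of 5/9 K, so per °R the value is 7.79 × 5/9 = 4.328.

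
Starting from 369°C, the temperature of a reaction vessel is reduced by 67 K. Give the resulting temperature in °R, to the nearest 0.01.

The 67 K change is an interval; Kelvin and Celsius degrees are the same size, so ΔC = -67°C.
Final Celsius temperature: 369.0000 - 67.0000 = 302.0000°C.
In Rankine: 302.0000 × 1.8 + 491.67 = 1035.27°R.

1035.27°R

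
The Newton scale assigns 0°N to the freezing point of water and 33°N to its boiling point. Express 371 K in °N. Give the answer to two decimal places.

32.29°N

First in Celsius: 371 - 273.15 = 97.8500°C.
Linearly onto the Newton scale: 0 + (97.8500 / 100) × (33 - 0) = 32.29°N.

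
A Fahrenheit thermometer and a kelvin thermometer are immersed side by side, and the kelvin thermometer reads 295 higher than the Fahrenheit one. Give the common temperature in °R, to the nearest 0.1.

370.5°R

Let x be the Fahrenheit reading; then the kelvin reading is 5/9·x + 255.372.
(5/9·x + 255.372) - x = 295  ⇒  (-4/9)·x = 39.6278  ⇒  x = -89.1625°F.
In Celsius: (-89.1625 - 32) × 5/9 = -67.3125°C.
In Rankine: -67.3125 × 1.8 + 491.67 = 370.5°R.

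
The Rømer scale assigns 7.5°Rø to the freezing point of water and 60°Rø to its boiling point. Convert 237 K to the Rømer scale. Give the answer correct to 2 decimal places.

First in Celsius: 237 - 273.15 = -36.1500°C.
Linearly onto the Rømer scale: 7.5 + (-36.1500 / 100) × (60 - 7.5) = -11.48°Rø.

-11.48°Rø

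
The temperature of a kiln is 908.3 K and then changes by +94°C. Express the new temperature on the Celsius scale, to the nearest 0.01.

Initial temperature in Celsius: 908.3 - 273.15 = 635.1500°C.
Final Celsius temperature: 635.1500 + 94.0000 = 729.1500°C.

729.15°C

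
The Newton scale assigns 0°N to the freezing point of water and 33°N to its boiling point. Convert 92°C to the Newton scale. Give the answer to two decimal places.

Linearly onto the Newton scale: 0 + (92.0000 / 100) × (33 - 0) = 30.36°N.

30.36°N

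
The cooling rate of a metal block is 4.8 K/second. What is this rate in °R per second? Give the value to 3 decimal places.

The quantity depends on a temperature interval, so only the ratio of degree sizes applies; the offset between the scales is irrelevant.
A change of 1 K is a change of 1.8°R, so 4.8 × 1.8 = 8.640.

8.640 °R/second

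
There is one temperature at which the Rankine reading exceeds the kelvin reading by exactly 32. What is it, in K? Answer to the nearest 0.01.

40.00 K

Let K be the kelvin reading. The Rankine reading is R = 1.8·K.
Require R - K = 32: (0.8)·K = 32.
K = (32) / (0.8) = 40.00.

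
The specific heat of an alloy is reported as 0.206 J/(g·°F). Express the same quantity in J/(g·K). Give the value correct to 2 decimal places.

0.37 J/(g·K)

Since only a temperature interval is involved, the additive offset between the scales drops out.
A change of 1 K is a change of 1.8°F, so per K the value is 0.206 × 1.8 = 0.37.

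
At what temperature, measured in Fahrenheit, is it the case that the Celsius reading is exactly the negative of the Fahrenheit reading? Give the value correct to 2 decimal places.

Let F be the Fahrenheit reading. The Celsius reading is C = 5/9·F - 17.7778.
Require C = -1·F: 5/9·F - 17.7778 = -1·F.
(14/9)·F = 17.7778  ⇒  F = 11.43.

11.43°F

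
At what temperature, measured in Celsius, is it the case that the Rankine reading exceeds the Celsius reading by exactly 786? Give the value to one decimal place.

367.9°C

Let C be the Celsius reading. The Rankine reading is R = 1.8·C + 491.67.
Require R - C = 786: (0.8)·C + 491.67 = 786.
C = (786 - 491.67) / (0.8) = 367.9.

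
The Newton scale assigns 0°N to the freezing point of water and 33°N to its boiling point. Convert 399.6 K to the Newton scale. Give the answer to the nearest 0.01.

41.73°N

First in Celsius: 399.6 - 273.15 = 126.4500°C.
Linearly onto the Newton scale: 0 + (126.4500 / 100) × (33 - 0) = 41.73°N.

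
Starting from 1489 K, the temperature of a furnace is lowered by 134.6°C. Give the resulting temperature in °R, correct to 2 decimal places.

Initial temperature in Celsius: 1489 - 273.15 = 1215.8500°C.
Final Celsius temperature: 1215.8500 - 134.6000 = 1081.2500°C.
In Rankine: 1081.2500 × 1.8 + 491.67 = 2437.92°R.

2437.92°R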